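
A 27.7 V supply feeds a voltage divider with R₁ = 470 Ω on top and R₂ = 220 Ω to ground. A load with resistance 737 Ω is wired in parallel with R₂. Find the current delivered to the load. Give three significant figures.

I_L ≈ 9.96 mA

R₂‖R_L = 169.4 Ω; V_out = 27.7 × 169.4/639.4 = 7.340 V.
I_L = V_out / R_L = 7.340 / 737 Ω = 9.96 mA.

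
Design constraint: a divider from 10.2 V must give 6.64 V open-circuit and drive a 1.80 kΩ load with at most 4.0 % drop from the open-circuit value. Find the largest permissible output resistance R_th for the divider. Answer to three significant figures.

Loading drop = R_th/(R_th + R_L) ≤ 0.0400, so R_th ≤ R_L · ε/(1−ε) = 1.80 kΩ × 0.0400/0.9600 = 75.0 Ω.

R_th ≤ 75.0 Ω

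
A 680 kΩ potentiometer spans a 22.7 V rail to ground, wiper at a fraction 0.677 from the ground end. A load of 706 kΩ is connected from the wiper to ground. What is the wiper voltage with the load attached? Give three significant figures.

The wiper splits the pot into (1−α)R = 219.6 kΩ above and αR = 460.4 kΩ below.
Lower section ‖ load = 278.7 kΩ.
V_wiper = 22.7 × 278.7/(219.6 + 278.7) = 12.7 V.

V ≈ 12.7 V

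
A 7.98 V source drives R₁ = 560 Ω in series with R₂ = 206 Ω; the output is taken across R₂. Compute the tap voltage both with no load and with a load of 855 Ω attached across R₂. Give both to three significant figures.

Unloaded: 2.15 V; loaded: 1.82 V

Open-circuit: V = 7.98 × 206/(560 + 206) = 2.15 V.
With the load, R₂ becomes R₂‖R_L = 166.0 Ω, so V = 7.98 × 166.0/726.0 = 1.82 V.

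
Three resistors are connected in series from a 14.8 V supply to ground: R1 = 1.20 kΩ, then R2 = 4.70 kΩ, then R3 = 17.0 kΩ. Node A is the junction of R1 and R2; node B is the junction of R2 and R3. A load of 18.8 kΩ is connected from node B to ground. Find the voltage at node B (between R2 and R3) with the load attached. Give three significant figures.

V ≈ 8.91 V

At node B, R3 is in parallel with the load: R3‖R_L = 8.927 kΩ.
Below node A the resistance is R2 + (R3‖R_L) = 13.63 kΩ, so V_A = 14.8 × 13.63/14.83 = 13.60 V.
Then V_B = V_A × (R3‖R_L)/(R2 + R3‖R_L) = 13.60 × 8.927/13.63 = 8.91 V.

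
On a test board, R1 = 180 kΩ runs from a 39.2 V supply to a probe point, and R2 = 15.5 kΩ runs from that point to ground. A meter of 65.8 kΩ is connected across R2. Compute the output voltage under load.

The load sits in parallel with R2: R2‖R_L = (15.5 × 65.8) / (15.5 + 65.8) = 12.54 kΩ.
V_out = 39.2 × 12.54 / (180 + 12.54) = 39.2 × 12.54/192.5 = 2.55 V.
(Unloaded it would have been 3.11 V.)

V_out ≈ 2.55 V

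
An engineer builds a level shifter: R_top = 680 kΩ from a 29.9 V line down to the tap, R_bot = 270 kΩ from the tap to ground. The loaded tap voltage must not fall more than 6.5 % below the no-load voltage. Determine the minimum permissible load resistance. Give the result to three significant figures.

R_L(min) ≈ 2.78 MΩ

Output resistance R_th = R_top‖R_bot = (680 × 270)/950.0 = 193.3 kΩ.
The fractional drop is R_th/(R_th + R_L); requiring this ≤ 0.0650 gives R_L ≥ R_th(1/0.0650 − 1) = 193.3 × 14.38 = 2.78 MΩ.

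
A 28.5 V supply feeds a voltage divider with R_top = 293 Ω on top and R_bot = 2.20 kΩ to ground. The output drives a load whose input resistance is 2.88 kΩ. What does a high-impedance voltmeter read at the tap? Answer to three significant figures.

The load sits in parallel with R_bot: R_bot‖R_L = (2200 × 2880) / (2200 + 2880) = 1247 Ω.
V_out = 28.5 × 1247 / (293 + 1247) = 28.5 × 1247/1540 = 23.1 V.

V_out ≈ 23.1 V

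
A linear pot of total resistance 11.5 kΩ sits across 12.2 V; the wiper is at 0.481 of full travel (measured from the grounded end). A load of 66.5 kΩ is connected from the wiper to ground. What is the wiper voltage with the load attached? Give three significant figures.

V ≈ 5.63 V

The wiper splits the pot into (1−α)R = 5.968 kΩ above and αR = 5.532 kΩ below.
Lower section ‖ load = 5.107 kΩ.
V_wiper = 12.2 × 5.107/(5.968 + 5.107) = 5.63 V.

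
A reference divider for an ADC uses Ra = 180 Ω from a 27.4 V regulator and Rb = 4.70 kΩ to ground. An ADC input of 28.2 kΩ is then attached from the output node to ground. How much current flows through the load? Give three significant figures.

I_L ≈ 0.930 mA

Rb‖R_L = 4029 Ω; V_out = 27.4 × 4029/4209 = 26.23 V.
I_L = V_out / R_L = 26.23 / 28.2 kΩ = 0.930 mA.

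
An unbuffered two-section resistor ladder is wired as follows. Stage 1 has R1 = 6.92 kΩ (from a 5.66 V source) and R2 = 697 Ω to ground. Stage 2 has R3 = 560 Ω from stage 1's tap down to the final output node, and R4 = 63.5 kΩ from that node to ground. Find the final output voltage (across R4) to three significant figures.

V_out ≈ 0.508 V

Stage 2 presents R3+R4 = 64060 Ω as a load on stage 1's tap.
Stage 1's lower leg becomes R2‖(R3+R4) = 689.5 Ω, so V_mid = 5.66 × 689.5/7609 = 0.5129 V.
Stage 2 is itself unloaded: V_out = V_mid × R4/(R3+R4) = 0.5129 × 63500/64060 = 0.508 V.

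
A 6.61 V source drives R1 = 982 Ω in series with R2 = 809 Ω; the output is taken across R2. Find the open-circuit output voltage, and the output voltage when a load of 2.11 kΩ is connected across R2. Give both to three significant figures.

Unloaded: 2.99 V; loaded: 2.47 V

Open-circuit: V = 6.61 × 809/(982 + 809) = 2.99 V.
With the load, R2 becomes R2‖R_L = 584.8 Ω, so V = 6.61 × 584.8/1567 = 2.47 V.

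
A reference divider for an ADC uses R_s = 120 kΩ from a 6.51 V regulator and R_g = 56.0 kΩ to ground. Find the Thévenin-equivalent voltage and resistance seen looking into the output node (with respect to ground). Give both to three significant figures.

V_th is the open-circuit tap voltage: 6.51 × 56.0/(120 + 56.0) = 2.07 V.
With the supply zeroed, R_s and R_g appear in parallel from the tap: R_th = R_s‖R_g = (120 × 56.0)/176.0 = 38.2 kΩ.

V_th = 2.07 V, R_th = 38.2 kΩ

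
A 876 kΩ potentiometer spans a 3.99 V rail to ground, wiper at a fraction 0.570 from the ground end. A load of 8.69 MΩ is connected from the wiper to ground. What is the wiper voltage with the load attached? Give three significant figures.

V ≈ 2.22 V

The wiper splits the pot into (1−α)R = 376.7 kΩ above and αR = 499.3 kΩ below.
Lower section ‖ load = 472.2 kΩ.
V_wiper = 3.99 × 472.2/(376.7 + 472.2) = 2.22 V.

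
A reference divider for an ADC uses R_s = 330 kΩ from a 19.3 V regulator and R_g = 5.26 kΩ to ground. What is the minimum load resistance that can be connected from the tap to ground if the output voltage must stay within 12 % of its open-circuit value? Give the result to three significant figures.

Output resistance R_th = R_s‖R_g = (330 × 5.26)/335.3 = 5.177 kΩ.
The fractional drop is R_th/(R_th + R_L); requiring this ≤ 0.120 gives R_L ≥ R_th(1/0.120 − 1) = 5.177 × 7.333 = 38.0 kΩ.

R_L(min) ≈ 38.0 kΩ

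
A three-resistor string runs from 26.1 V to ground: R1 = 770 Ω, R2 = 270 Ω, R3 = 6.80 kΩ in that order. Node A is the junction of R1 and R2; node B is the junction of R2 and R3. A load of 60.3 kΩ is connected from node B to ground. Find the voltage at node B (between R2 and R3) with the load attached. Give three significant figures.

At node B, R3 is in parallel with the load: R3‖R_L = 6111 Ω.
Below node A the resistance is R2 + (R3‖R_L) = 6381 Ω, so V_A = 26.1 × 6381/7151 = 23.29 V.
Then V_B = V_A × (R3‖R_L)/(R2 + R3‖R_L) = 23.29 × 6111/6381 = 22.3 V.

V ≈ 22.3 V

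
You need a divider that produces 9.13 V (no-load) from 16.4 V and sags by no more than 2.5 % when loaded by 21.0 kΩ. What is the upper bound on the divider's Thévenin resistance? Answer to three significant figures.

R_th ≤ 538 Ω

Loading drop = R_th/(R_th + R_L) ≤ 0.0250, so R_th ≤ R_L · ε/(1−ε) = 21.0 kΩ × 0.0250/0.9750 = 538 Ω.
(Any R1, R2 with R2/(R1+R2) = 0.557 and R1‖R2 ≤ 538 Ω will meet the spec.)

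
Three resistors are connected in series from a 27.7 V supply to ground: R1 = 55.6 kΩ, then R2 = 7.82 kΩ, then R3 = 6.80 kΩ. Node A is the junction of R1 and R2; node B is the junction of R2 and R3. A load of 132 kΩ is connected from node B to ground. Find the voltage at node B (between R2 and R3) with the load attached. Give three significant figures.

At node B, R3 is in parallel with the load: R3‖R_L = 6.467 kΩ.
Below node A the resistance is R2 + (R3‖R_L) = 14.29 kΩ, so V_A = 27.7 × 14.29/69.89 = 5.663 V.
Then V_B = V_A × (R3‖R_L)/(R2 + R3‖R_L) = 5.663 × 6.467/14.29 = 2.56 V.

V ≈ 2.56 V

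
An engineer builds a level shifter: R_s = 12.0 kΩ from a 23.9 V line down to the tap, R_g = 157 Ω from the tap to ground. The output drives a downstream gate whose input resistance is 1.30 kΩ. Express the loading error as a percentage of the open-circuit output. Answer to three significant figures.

The divider's output (Thévenin) resistance is R_s‖R_g = 155.0 Ω.
Fractional drop under load = R_th/(R_th + R_L) = 155.0 / (155.0 + 1300) = 0.1065.
So the output falls by 10.7 %.

10.7 %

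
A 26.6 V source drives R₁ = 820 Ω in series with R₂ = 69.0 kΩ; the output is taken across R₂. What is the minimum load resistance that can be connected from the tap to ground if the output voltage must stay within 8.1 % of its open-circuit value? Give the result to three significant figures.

R_L(min) ≈ 9.19 kΩ

Output resistance R_th = R₁‖R₂ = (820 × 69000)/69820 = 810.4 Ω.
The fractional drop is R_th/(R_th + R_L); requiring this ≤ 0.0810 gives R_L ≥ R_th(1/0.0810 − 1) = 810.4 × 11.35 = 9.19 kΩ.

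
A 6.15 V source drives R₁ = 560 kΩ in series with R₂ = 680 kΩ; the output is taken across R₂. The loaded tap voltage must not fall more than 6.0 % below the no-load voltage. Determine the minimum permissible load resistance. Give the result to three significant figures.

R_L(min) ≈ 4.81 MΩ

Output resistance R_th = R₁‖R₂ = (560 × 680)/1240 = 307.1 kΩ.
The fractional drop is R_th/(R_th + R_L); requiring this ≤ 0.0600 gives R_L ≥ R_th(1/0.0600 − 1) = 307.1 × 15.67 = 4.81 MΩ.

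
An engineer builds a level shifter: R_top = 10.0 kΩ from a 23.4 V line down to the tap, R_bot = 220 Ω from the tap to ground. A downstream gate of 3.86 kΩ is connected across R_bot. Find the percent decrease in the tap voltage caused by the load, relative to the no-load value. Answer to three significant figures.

The divider's output (Thévenin) resistance is R_top‖R_bot = 215.3 Ω.
Fractional drop under load = R_th/(R_th + R_L) = 215.3 / (215.3 + 3860) = 0.05282.
So the output falls by 5.28 %.

5.28 %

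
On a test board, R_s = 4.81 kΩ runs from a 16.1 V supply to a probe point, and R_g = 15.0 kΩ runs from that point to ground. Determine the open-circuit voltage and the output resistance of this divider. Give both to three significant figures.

V_th is the open-circuit tap voltage: 16.1 × 15.0/(4.81 + 15.0) = 12.2 V.
With the supply zeroed, R_s and R_g appear in parallel from the tap: R_th = R_s‖R_g = (4.81 × 15.0)/19.81 = 3.64 kΩ.

V_th = 12.2 V, R_th = 3.64 kΩ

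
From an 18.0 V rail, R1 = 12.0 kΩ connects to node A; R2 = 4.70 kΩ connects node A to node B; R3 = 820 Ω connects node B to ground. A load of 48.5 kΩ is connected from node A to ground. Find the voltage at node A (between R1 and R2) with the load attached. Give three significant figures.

V ≈ 5.26 V

Below node A the series string R2+R3 = 5520 Ω sits in parallel with the 48500 Ω load: 4956 Ω.
V_A = 18.0 × 4956/(12000 + 4956) = 5.26 V.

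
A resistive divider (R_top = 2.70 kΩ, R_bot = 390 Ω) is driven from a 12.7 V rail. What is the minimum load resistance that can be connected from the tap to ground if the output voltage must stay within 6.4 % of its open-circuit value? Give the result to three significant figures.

Output resistance R_th = R_top‖R_bot = (2700 × 390)/3090 = 340.8 Ω.
The fractional drop is R_th/(R_th + R_L); requiring this ≤ 0.0640 gives R_L ≥ R_th(1/0.0640 − 1) = 340.8 × 14.62 = 4.98 kΩ.

R_L(min) ≈ 4.98 kΩ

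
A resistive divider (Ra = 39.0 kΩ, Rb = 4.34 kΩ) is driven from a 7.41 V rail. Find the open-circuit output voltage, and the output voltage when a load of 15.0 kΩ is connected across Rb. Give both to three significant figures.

Open-circuit: V = 7.41 × 4.34/(39.0 + 4.34) = 0.742 V.
With the load, Rb becomes Rb‖R_L = 3.366 kΩ, so V = 7.41 × 3.366/42.37 = 0.589 V.

Unloaded: 0.742 V; loaded: 0.589 V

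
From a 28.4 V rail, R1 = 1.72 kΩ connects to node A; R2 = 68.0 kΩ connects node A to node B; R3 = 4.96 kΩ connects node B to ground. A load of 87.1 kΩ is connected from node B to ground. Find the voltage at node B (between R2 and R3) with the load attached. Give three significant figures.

At node B, R3 is in parallel with the load: R3‖R_L = 4.693 kΩ.
Below node A the resistance is R2 + (R3‖R_L) = 72.69 kΩ, so V_A = 28.4 × 72.69/74.41 = 27.74 V.
Then V_B = V_A × (R3‖R_L)/(R2 + R3‖R_L) = 27.74 × 4.693/72.69 = 1.79 V.

V ≈ 1.79 V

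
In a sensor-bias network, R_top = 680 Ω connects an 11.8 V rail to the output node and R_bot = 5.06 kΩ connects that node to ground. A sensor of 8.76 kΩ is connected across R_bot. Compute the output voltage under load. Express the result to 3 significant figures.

V_out ≈ 9.74 V

The load sits in parallel with R_bot: R_bot‖R_L = (5060 × 8760) / (5060 + 8760) = 3207 Ω.
V_out = 11.8 × 3207 / (680 + 3207) = 11.8 × 3207/3887 = 9.74 V.
(Unloaded it would have been 10.4 V.)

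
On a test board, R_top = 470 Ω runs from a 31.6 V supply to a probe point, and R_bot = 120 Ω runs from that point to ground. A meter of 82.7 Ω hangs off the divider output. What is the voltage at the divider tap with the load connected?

V_out ≈ 2.98 V

The load sits in parallel with R_bot: R_bot‖R_L = (120 × 82.7) / (120 + 82.7) = 48.96 Ω.
V_out = 31.6 × 48.96 / (470 + 48.96) = 31.6 × 48.96/519.0 = 2.98 V.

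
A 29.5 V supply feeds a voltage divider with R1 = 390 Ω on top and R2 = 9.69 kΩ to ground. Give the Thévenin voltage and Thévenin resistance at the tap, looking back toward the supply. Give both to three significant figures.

V_th = 28.4 V, R_th = 375 Ω

V_th is the open-circuit tap voltage: 29.5 × 9690/(390 + 9690) = 28.4 V.
With the supply zeroed, R1 and R2 appear in parallel from the tap: R_th = R1‖R2 = (390 × 9690)/10080 = 375 Ω.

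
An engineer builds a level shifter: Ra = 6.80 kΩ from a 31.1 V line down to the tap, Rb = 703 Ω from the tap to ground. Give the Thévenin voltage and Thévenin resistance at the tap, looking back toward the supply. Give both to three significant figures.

V_th = 2.91 V, R_th = 637 Ω

V_th is the open-circuit tap voltage: 31.1 × 703/(6800 + 703) = 2.91 V.
With the supply zeroed, Ra and Rb appear in parallel from the tap: R_th = Ra‖Rb = (6800 × 703)/7503 = 637 Ω.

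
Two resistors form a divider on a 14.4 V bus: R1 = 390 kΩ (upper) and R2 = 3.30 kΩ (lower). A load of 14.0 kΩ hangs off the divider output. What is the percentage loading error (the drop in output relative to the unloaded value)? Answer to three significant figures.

The divider's output (Thévenin) resistance is R1‖R2 = 3.272 kΩ.
Fractional drop under load = R_th/(R_th + R_L) = 3.272 / (3.272 + 14.0) = 0.1895.
So the output falls by 18.9 %.

18.9 %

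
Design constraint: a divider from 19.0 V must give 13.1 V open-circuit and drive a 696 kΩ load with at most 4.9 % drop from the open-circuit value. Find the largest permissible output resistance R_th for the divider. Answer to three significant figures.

R_th ≤ 35.9 kΩ

Loading drop = R_th/(R_th + R_L) ≤ 0.0490, so R_th ≤ R_L · ε/(1−ε) = 696 kΩ × 0.0490/0.9510 = 35.9 kΩ.
(Any R1, R2 with R2/(R1+R2) = 0.689 and R1‖R2 ≤ 35.9 kΩ will meet the spec.)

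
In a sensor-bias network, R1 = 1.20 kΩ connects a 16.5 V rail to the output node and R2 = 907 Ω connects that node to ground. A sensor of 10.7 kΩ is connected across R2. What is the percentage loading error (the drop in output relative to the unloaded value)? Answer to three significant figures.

4.61 %

The divider's output (Thévenin) resistance is R1‖R2 = 516.6 Ω.
Fractional drop under load = R_th/(R_th + R_L) = 516.6 / (516.6 + 10700) = 0.04605.
So the output falls by 4.61 %.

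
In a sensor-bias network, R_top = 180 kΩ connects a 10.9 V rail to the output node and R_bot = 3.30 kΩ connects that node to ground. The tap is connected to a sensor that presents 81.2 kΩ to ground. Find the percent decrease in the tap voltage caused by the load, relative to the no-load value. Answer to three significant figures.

The divider's output (Thévenin) resistance is R_top‖R_bot = 3.241 kΩ.
Fractional drop under load = R_th/(R_th + R_L) = 3.241 / (3.241 + 81.2) = 0.03838.
So the output falls by 3.84 %.

3.84 %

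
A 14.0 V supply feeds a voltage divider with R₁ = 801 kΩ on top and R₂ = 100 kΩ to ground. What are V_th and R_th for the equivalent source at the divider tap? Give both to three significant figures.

V_th = 1.55 V, R_th = 88.9 kΩ

V_th is the open-circuit tap voltage: 14.0 × 100/(801 + 100) = 1.55 V.
With the supply zeroed, R₁ and R₂ appear in parallel from the tap: R_th = R₁‖R₂ = (801 × 100)/901.0 = 88.9 kΩ.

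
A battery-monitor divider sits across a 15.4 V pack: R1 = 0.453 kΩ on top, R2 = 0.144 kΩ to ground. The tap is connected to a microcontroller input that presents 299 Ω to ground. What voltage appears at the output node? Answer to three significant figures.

V_out ≈ 2.72 V

The load sits in parallel with R2: R2‖R_L = (144 × 299) / (144 + 299) = 97.19 Ω.
V_out = 15.4 × 97.19 / (453 + 97.19) = 15.4 × 97.19/550.2 = 2.72 V.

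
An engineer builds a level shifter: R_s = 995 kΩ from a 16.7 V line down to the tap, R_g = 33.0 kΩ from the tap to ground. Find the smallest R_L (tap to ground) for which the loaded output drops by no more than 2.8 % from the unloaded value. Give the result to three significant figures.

Output resistance R_th = R_s‖R_g = (995 × 33.0)/1028 = 31.94 kΩ.
The fractional drop is R_th/(R_th + R_L); requiring this ≤ 0.0280 gives R_L ≥ R_th(1/0.0280 − 1) = 31.94 × 34.71 = 1.11 MΩ.

R_L(min) ≈ 1.11 MΩ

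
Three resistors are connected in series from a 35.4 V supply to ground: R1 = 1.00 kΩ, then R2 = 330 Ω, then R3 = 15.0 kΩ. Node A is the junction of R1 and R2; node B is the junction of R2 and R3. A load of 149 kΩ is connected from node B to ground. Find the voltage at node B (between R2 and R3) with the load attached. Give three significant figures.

V ≈ 32.3 V

At node B, R3 is in parallel with the load: R3‖R_L = 13630 Ω.
Below node A the resistance is R2 + (R3‖R_L) = 13960 Ω, so V_A = 35.4 × 13960/14960 = 33.03 V.
Then V_B = V_A × (R3‖R_L)/(R2 + R3‖R_L) = 33.03 × 13630/13960 = 32.3 V.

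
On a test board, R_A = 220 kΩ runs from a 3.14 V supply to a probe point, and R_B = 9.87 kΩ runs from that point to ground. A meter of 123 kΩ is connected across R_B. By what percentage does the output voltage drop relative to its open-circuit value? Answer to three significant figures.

The divider's output (Thévenin) resistance is R_A‖R_B = 9.446 kΩ.
Fractional drop under load = R_th/(R_th + R_L) = 9.446 / (9.446 + 123) = 0.07132.
So the output falls by 7.13 %.

7.13 %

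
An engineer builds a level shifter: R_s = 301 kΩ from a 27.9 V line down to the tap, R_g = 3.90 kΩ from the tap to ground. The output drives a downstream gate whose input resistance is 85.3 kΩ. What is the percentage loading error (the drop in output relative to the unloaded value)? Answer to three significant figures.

4.32 %

The divider's output (Thévenin) resistance is R_s‖R_g = 3.850 kΩ.
Fractional drop under load = R_th/(R_th + R_L) = 3.850 / (3.850 + 85.3) = 0.04319.
So the output falls by 4.32 %.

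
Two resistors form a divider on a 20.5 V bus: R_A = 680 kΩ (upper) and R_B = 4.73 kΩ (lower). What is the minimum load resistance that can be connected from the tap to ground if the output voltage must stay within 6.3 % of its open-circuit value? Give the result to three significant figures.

Output resistance R_th = R_A‖R_B = (680 × 4.73)/684.7 = 4.697 kΩ.
The fractional drop is R_th/(R_th + R_L); requiring this ≤ 0.0630 gives R_L ≥ R_th(1/0.0630 − 1) = 4.697 × 14.87 = 69.9 kΩ.

R_L(min) ≈ 69.9 kΩ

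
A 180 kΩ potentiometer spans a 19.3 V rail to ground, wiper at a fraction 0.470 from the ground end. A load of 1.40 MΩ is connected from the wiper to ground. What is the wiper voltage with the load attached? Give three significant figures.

The wiper splits the pot into (1−α)R = 95.40 kΩ above and αR = 84.60 kΩ below.
Lower section ‖ load = 79.78 kΩ.
V_wiper = 19.3 × 79.78/(95.40 + 79.78) = 8.79 V.

V ≈ 8.79 V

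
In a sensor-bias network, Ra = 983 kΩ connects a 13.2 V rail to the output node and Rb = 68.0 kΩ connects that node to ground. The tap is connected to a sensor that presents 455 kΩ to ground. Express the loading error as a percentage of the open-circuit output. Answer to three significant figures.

The divider's output (Thévenin) resistance is Ra‖Rb = 63.60 kΩ.
Fractional drop under load = R_th/(R_th + R_L) = 63.60 / (63.60 + 455) = 0.1226.
So the output falls by 12.3 %.

12.3 %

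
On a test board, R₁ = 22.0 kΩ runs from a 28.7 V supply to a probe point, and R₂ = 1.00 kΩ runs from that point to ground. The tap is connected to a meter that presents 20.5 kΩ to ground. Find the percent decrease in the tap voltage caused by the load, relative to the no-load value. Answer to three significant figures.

4.46 %

The divider's output (Thévenin) resistance is R₁‖R₂ = 0.9565 kΩ.
Fractional drop under load = R_th/(R_th + R_L) = 0.9565 / (0.9565 + 20.5) = 0.04458.
So the output falls by 4.46 %.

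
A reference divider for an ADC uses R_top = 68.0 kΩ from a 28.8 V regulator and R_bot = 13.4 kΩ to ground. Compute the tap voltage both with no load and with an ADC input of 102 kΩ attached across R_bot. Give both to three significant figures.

Unloaded: 4.74 V; loaded: 4.27 V

Open-circuit: V = 28.8 × 13.4/(68.0 + 13.4) = 4.74 V.
With the load, R_bot becomes R_bot‖R_L = 11.84 kΩ, so V = 28.8 × 11.84/79.84 = 4.27 V.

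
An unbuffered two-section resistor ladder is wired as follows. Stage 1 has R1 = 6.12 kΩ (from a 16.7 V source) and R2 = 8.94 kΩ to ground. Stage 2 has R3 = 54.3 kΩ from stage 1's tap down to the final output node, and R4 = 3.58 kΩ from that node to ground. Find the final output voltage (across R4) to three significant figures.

Stage 2 presents R3+R4 = 57.88 kΩ as a load on stage 1's tap.
Stage 1's lower leg becomes R2‖(R3+R4) = 7.744 kΩ, so V_mid = 16.7 × 7.744/13.86 = 9.328 V.
Stage 2 is itself unloaded: V_out = V_mid × R4/(R3+R4) = 9.328 × 3.58/57.88 = 0.577 V.

V_out ≈ 0.577 V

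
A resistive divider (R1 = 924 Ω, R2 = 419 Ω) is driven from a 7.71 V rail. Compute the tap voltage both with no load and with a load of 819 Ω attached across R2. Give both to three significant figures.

Open-circuit: V = 7.71 × 419/(924 + 419) = 2.41 V.
With the load, R2 becomes R2‖R_L = 277.2 Ω, so V = 7.71 × 277.2/1201 = 1.78 V.

Unloaded: 2.41 V; loaded: 1.78 V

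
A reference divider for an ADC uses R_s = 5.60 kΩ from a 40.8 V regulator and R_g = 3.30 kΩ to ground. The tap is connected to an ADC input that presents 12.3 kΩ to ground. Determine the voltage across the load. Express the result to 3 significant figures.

V_out ≈ 12.9 V

The load sits in parallel with R_g: R_g‖R_L = (3.30 × 12.3) / (3.30 + 12.3) = 2.602 kΩ.
V_out = 40.8 × 2.602 / (5.60 + 2.602) = 40.8 × 2.602/8.202 = 12.9 V.
(Unloaded it would have been 15.1 V.)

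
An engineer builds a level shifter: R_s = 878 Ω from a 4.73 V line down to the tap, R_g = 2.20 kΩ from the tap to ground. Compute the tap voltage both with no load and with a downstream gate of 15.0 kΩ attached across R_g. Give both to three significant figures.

Open-circuit: V = 4.73 × 2200/(878 + 2200) = 3.38 V.
With the load, R_g becomes R_g‖R_L = 1919 Ω, so V = 4.73 × 1919/2797 = 3.25 V.

Unloaded: 3.38 V; loaded: 3.25 V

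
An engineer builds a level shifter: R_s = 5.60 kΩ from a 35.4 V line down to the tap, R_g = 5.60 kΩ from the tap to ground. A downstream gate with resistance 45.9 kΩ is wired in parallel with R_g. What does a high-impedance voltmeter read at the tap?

The load sits in parallel with R_g: R_g‖R_L = (5.60 × 45.9) / (5.60 + 45.9) = 4.991 kΩ.
V_out = 35.4 × 4.991 / (5.60 + 4.991) = 35.4 × 4.991/10.59 = 16.7 V.

V_out ≈ 16.7 V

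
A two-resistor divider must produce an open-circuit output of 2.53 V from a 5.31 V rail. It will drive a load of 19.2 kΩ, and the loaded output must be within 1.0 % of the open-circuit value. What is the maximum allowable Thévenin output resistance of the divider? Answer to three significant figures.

R_th ≤ 194 Ω

Loading drop = R_th/(R_th + R_L) ≤ 0.0100, so R_th ≤ R_L · ε/(1−ε) = 19.2 kΩ × 0.0100/0.9900 = 194 Ω.
(Any R1, R2 with R2/(R1+R2) = 0.476 and R1‖R2 ≤ 194 Ω will meet the spec.)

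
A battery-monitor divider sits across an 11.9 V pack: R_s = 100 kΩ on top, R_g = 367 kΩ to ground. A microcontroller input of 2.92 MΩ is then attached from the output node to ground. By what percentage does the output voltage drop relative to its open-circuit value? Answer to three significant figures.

2.62 %

The divider's output (Thévenin) resistance is R_s‖R_g = 78.59 kΩ.
Fractional drop under load = R_th/(R_th + R_L) = 78.59 / (78.59 + 2920) = 0.02621.
So the output falls by 2.62 %.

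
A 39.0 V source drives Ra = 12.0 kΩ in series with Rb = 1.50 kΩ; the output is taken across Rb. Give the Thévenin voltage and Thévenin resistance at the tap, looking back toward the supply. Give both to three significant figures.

V_th is the open-circuit tap voltage: 39.0 × 1.50/(12.0 + 1.50) = 4.33 V.
With the supply zeroed, Ra and Rb appear in parallel from the tap: R_th = Ra‖Rb = (12.0 × 1.50)/13.50 = 1.33 kΩ.

V_th = 4.33 V, R_th = 1.33 kΩ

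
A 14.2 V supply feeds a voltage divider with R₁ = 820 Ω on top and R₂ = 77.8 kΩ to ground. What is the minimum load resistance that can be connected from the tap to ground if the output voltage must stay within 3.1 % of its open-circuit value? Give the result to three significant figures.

Output resistance R_th = R₁‖R₂ = (820 × 77800)/78620 = 811.4 Ω.
The fractional drop is R_th/(R_th + R_L); requiring this ≤ 0.0310 gives R_L ≥ R_th(1/0.0310 − 1) = 811.4 × 31.26 = 25.4 kΩ.

R_L(min) ≈ 25.4 kΩ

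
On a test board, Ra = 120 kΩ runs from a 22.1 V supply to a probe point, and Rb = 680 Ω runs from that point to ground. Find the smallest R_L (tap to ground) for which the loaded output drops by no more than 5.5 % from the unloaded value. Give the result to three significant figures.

Output resistance R_th = Ra‖Rb = (120000 × 680)/120700 = 676.2 Ω.
The fractional drop is R_th/(R_th + R_L); requiring this ≤ 0.0550 gives R_L ≥ R_th(1/0.0550 − 1) = 676.2 × 17.18 = 11.6 kΩ.

R_L(min) ≈ 11.6 kΩ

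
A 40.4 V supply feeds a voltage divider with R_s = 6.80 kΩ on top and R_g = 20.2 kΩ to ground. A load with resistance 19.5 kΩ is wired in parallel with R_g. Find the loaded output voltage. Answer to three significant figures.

The load sits in parallel with R_g: R_g‖R_L = (20.2 × 19.5) / (20.2 + 19.5) = 9.922 kΩ.
V_out = 40.4 × 9.922 / (6.80 + 9.922) = 40.4 × 9.922/16.72 = 24.0 V.
(Unloaded it would have been 30.2 V.)

V_out ≈ 24.0 V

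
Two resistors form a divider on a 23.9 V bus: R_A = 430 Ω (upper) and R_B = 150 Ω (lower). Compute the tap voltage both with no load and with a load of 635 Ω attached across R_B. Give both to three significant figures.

Open-circuit: V = 23.9 × 150/(430 + 150) = 6.18 V.
With the load, R_B becomes R_B‖R_L = 121.3 Ω, so V = 23.9 × 121.3/551.3 = 5.26 V.

Unloaded: 6.18 V; loaded: 5.26 V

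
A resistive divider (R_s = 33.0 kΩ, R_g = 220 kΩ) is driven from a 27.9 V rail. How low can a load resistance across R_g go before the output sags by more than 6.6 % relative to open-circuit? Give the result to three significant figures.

R_L(min) ≈ 406 kΩ

Output resistance R_th = R_s‖R_g = (33.0 × 220)/253.0 = 28.70 kΩ.
The fractional drop is R_th/(R_th + R_L); requiring this ≤ 0.0660 gives R_L ≥ R_th(1/0.0660 − 1) = 28.70 × 14.15 = 406 kΩ.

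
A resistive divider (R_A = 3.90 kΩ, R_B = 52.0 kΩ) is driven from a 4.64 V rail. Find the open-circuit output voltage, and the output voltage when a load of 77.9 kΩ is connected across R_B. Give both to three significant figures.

Unloaded: 4.32 V; loaded: 4.12 V

Open-circuit: V = 4.64 × 52.0/(3.90 + 52.0) = 4.32 V.
With the load, R_B becomes R_B‖R_L = 31.18 kΩ, so V = 4.64 × 31.18/35.08 = 4.12 V.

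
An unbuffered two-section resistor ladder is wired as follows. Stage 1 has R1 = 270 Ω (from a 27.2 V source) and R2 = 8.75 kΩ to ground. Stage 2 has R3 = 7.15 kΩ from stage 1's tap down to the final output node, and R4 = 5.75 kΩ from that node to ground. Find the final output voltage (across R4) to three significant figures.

V_out ≈ 11.5 V

Stage 2 presents R3+R4 = 12900 Ω as a load on stage 1's tap.
Stage 1's lower leg becomes R2‖(R3+R4) = 5214 Ω, so V_mid = 27.2 × 5214/5484 = 25.86 V.
Stage 2 is itself unloaded: V_out = V_mid × R4/(R3+R4) = 25.86 × 5750/12900 = 11.5 V.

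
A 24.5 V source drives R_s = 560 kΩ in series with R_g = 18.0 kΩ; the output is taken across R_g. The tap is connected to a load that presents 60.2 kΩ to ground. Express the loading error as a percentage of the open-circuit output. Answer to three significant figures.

22.5 %

Unloaded V = 24.5 × 18.0/578.0 = 0.7630 V.
Loaded: R_g‖R_L = 13.86 kΩ, giving V = 24.5 × 13.86/573.9 = 0.5916 V.
Drop = (0.7630 − 0.5916) / 0.7630 = 22.5 %.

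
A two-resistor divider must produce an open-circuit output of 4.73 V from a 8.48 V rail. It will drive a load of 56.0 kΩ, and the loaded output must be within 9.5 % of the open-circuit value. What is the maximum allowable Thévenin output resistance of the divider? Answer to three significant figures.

R_th ≤ 5.88 kΩ

Loading drop = R_th/(R_th + R_L) ≤ 0.0950, so R_th ≤ R_L · ε/(1−ε) = 56.0 kΩ × 0.0950/0.9050 = 5.88 kΩ.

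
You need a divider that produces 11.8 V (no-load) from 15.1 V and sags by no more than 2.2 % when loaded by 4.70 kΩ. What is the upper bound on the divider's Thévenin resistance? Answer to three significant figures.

R_th ≤ 106 Ω

Loading drop = R_th/(R_th + R_L) ≤ 0.0220, so R_th ≤ R_L · ε/(1−ε) = 4.70 kΩ × 0.0220/0.9780 = 106 Ω.
(Any R1, R2 with R2/(R1+R2) = 0.781 and R1‖R2 ≤ 106 Ω will meet the spec.)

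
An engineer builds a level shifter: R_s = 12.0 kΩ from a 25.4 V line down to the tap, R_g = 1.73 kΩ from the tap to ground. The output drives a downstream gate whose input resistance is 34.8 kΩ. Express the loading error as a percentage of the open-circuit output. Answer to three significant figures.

4.16 %

The divider's output (Thévenin) resistance is R_s‖R_g = 1.512 kΩ.
Fractional drop under load = R_th/(R_th + R_L) = 1.512 / (1.512 + 34.8) = 0.04164.
So the output falls by 4.16 %.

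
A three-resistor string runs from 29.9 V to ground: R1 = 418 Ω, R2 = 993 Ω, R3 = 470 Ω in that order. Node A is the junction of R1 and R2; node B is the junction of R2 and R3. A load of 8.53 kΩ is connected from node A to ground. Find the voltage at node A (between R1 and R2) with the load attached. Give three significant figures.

Below node A the series string R2+R3 = 1463 Ω sits in parallel with the 8530 Ω load: 1249 Ω.
V_A = 29.9 × 1249/(418 + 1249) = 22.4 V.

V ≈ 22.4 V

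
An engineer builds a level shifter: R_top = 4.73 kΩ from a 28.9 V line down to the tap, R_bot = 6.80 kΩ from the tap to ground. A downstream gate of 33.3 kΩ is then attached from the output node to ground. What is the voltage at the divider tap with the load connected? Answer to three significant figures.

V_out ≈ 15.7 V

The load sits in parallel with R_bot: R_bot‖R_L = (6.80 × 33.3) / (6.80 + 33.3) = 5.647 kΩ.
V_out = 28.9 × 5.647 / (4.73 + 5.647) = 28.9 × 5.647/10.38 = 15.7 V.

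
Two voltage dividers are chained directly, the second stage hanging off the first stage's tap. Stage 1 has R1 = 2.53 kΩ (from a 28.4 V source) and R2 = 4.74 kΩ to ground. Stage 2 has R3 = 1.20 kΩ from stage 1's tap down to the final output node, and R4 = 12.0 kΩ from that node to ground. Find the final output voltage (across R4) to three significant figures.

Stage 2 presents R3+R4 = 13.20 kΩ as a load on stage 1's tap.
Stage 1's lower leg becomes R2‖(R3+R4) = 3.488 kΩ, so V_mid = 28.4 × 3.488/6.018 = 16.46 V.
Stage 2 is itself unloaded: V_out = V_mid × R4/(R3+R4) = 16.46 × 12.0/13.20 = 15.0 V.

V_out ≈ 15.0 V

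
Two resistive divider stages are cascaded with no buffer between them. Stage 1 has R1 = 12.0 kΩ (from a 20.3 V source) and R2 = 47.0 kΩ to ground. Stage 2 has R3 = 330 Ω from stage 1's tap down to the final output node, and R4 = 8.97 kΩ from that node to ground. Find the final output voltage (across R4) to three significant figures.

V_out ≈ 7.69 V

Stage 2 presents R3+R4 = 9300 Ω as a load on stage 1's tap.
Stage 1's lower leg becomes R2‖(R3+R4) = 7764 Ω, so V_mid = 20.3 × 7764/19760 = 7.974 V.
Stage 2 is itself unloaded: V_out = V_mid × R4/(R3+R4) = 7.974 × 8970/9300 = 7.69 V.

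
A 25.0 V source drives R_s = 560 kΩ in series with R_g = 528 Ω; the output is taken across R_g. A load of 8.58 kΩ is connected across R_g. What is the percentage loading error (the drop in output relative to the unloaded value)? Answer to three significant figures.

The divider's output (Thévenin) resistance is R_s‖R_g = 527.5 Ω.
Fractional drop under load = R_th/(R_th + R_L) = 527.5 / (527.5 + 8580) = 0.05792.
So the output falls by 5.79 %.

5.79 %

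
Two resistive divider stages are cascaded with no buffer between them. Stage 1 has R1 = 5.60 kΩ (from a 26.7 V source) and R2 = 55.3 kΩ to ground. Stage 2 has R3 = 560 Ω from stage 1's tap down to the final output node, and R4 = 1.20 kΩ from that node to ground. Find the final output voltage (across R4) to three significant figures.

Stage 2 presents R3+R4 = 1760 Ω as a load on stage 1's tap.
Stage 1's lower leg becomes R2‖(R3+R4) = 1706 Ω, so V_mid = 26.7 × 1706/7306 = 6.234 V.
Stage 2 is itself unloaded: V_out = V_mid × R4/(R3+R4) = 6.234 × 1200/1760 = 4.25 V.

V_out ≈ 4.25 V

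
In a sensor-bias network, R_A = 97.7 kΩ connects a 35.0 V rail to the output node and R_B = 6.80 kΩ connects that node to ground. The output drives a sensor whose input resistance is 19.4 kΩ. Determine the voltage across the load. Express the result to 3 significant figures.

V_out ≈ 1.72 V

The load sits in parallel with R_B: R_B‖R_L = (6.80 × 19.4) / (6.80 + 19.4) = 5.035 kΩ.
V_out = 35.0 × 5.035 / (97.7 + 5.035) = 35.0 × 5.035/102.7 = 1.72 V.
(Unloaded it would have been 2.28 V.)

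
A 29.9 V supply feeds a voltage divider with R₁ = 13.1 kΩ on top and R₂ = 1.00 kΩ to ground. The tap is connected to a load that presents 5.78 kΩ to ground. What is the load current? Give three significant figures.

R₂‖R_L = 0.8525 kΩ; V_out = 29.9 × 0.8525/13.95 = 1.827 V.
I_L = V_out / R_L = 1.827 / 5.78 kΩ = 0.316 mA.

I_L ≈ 0.316 mA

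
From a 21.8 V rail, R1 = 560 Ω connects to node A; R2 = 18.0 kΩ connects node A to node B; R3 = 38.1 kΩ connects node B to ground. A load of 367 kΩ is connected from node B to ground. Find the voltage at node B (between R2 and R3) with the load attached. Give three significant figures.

At node B, R3 is in parallel with the load: R3‖R_L = 34520 Ω.
Below node A the resistance is R2 + (R3‖R_L) = 52520 Ω, so V_A = 21.8 × 52520/53080 = 21.57 V.
Then V_B = V_A × (R3‖R_L)/(R2 + R3‖R_L) = 21.57 × 34520/52520 = 14.2 V.

V ≈ 14.2 V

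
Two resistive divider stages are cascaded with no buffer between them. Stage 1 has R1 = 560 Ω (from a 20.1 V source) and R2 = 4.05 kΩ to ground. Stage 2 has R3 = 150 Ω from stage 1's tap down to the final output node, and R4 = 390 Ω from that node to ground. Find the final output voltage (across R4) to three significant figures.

Stage 2 presents R3+R4 = 540.0 Ω as a load on stage 1's tap.
Stage 1's lower leg becomes R2‖(R3+R4) = 476.5 Ω, so V_mid = 20.1 × 476.5/1036 = 9.240 V.
Stage 2 is itself unloaded: V_out = V_mid × R4/(R3+R4) = 9.240 × 390/540.0 = 6.67 V.

V_out ≈ 6.67 V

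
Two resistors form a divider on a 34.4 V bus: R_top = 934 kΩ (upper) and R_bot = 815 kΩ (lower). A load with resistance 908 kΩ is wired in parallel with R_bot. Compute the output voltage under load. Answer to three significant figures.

The load sits in parallel with R_bot: R_bot‖R_L = (815 × 908) / (815 + 908) = 429.5 kΩ.
V_out = 34.4 × 429.5 / (934 + 429.5) = 34.4 × 429.5/1363 = 10.8 V.
(Unloaded it would have been 16.0 V.)

V_out ≈ 10.8 V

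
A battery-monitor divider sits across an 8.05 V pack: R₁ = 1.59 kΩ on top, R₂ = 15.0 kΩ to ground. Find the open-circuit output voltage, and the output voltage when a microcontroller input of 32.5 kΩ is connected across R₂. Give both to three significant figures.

Unloaded: 7.28 V; loaded: 6.97 V

Open-circuit: V = 8.05 × 15.0/(1.59 + 15.0) = 7.28 V.
With the load, R₂ becomes R₂‖R_L = 10.26 kΩ, so V = 8.05 × 10.26/11.85 = 6.97 V.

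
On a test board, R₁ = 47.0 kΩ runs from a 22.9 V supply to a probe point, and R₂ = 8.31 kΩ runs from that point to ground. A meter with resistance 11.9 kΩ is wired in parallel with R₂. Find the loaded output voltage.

V_out ≈ 2.16 V

The load sits in parallel with R₂: R₂‖R_L = (8.31 × 11.9) / (8.31 + 11.9) = 4.893 kΩ.
V_out = 22.9 × 4.893 / (47.0 + 4.893) = 22.9 × 4.893/51.89 = 2.16 V.
(Unloaded it would have been 3.44 V.)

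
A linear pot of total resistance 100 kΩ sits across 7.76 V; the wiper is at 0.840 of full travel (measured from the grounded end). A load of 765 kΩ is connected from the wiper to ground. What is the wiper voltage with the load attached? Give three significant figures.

The wiper splits the pot into (1−α)R = 16.00 kΩ above and αR = 84.00 kΩ below.
Lower section ‖ load = 75.69 kΩ.
V_wiper = 7.76 × 75.69/(16.00 + 75.69) = 6.41 V.

V ≈ 6.41 V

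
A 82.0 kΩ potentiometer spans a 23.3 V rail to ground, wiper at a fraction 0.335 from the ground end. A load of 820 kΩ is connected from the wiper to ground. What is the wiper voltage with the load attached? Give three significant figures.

V ≈ 7.64 V

The wiper splits the pot into (1−α)R = 54.53 kΩ above and αR = 27.47 kΩ below.
Lower section ‖ load = 26.58 kΩ.
V_wiper = 23.3 × 26.58/(54.53 + 26.58) = 7.64 V.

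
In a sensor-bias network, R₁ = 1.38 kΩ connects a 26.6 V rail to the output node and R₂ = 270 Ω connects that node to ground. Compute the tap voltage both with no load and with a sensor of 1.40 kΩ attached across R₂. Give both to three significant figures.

Unloaded: 4.35 V; loaded: 3.75 V

Open-circuit: V = 26.6 × 270/(1380 + 270) = 4.35 V.
With the load, R₂ becomes R₂‖R_L = 226.3 Ω, so V = 26.6 × 226.3/1606 = 3.75 V.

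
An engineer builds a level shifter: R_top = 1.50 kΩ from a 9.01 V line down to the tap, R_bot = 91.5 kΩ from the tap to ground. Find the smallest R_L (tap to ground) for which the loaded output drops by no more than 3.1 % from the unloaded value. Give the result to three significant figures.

Output resistance R_th = R_top‖R_bot = (1.50 × 91.5)/93.00 = 1.476 kΩ.
The fractional drop is R_th/(R_th + R_L); requiring this ≤ 0.0310 gives R_L ≥ R_th(1/0.0310 − 1) = 1.476 × 31.26 = 46.1 kΩ.

R_L(min) ≈ 46.1 kΩ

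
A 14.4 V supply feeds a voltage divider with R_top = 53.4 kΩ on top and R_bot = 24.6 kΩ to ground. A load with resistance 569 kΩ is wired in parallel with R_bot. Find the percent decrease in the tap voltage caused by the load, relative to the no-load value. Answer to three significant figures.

The divider's output (Thévenin) resistance is R_top‖R_bot = 16.84 kΩ.
Fractional drop under load = R_th/(R_th + R_L) = 16.84 / (16.84 + 569) = 0.02875.
So the output falls by 2.87 %.

2.87 %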